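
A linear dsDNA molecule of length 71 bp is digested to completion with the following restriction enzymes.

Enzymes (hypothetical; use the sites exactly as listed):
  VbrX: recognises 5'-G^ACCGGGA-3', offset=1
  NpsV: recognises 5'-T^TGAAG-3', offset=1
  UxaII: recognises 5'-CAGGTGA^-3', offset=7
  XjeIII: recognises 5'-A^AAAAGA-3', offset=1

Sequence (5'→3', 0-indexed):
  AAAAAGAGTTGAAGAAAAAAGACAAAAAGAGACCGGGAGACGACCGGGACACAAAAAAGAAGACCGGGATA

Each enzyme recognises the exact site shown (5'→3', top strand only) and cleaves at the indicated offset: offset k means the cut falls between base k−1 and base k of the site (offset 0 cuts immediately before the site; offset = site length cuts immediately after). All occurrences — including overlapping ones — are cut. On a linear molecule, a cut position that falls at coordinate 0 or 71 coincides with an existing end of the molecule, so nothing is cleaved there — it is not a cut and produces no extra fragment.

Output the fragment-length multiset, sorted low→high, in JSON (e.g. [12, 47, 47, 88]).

[1,7,7,8,8,8,9,11,12]

Site scan:
  VbrX GACCGGGA/1: at [30, 41, 61] ⇒ [31, 42, 62]
  NpsV TTGAAG/1: at [8] ⇒ [9]
  UxaII (CAGGTGA, off=7): no sites
  XjeIII AAAAAGA/1: at [0, 15, 23, 53] ⇒ [1, 16, 24, 54]

Pooled cuts: [1, 9, 16, 24, 31, 42, 54, 62]

Fragments:
  [0,1): 1 bp
  [1,9): 8 bp
  [9,16): 7 bp
  [16,24): 8 bp
  [24,31): 7 bp
  [31,42): 11 bp
  [42,54): 12 bp
  [54,62): 8 bp
  [62,71): 9 bp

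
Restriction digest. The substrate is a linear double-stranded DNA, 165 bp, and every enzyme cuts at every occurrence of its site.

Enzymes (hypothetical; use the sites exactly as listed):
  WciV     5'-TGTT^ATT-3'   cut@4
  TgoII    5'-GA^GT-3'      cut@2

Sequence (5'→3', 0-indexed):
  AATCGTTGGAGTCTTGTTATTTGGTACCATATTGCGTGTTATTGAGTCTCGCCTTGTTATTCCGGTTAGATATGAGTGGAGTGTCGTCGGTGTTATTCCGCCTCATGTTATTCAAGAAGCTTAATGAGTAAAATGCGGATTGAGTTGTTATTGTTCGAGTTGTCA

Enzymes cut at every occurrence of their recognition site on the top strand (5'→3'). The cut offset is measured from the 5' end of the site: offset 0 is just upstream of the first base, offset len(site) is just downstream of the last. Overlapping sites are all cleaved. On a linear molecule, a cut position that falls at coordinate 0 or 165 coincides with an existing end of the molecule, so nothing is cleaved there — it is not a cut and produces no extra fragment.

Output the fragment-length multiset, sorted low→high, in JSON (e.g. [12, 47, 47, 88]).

Site scan:
  WciV (TGTTATT, off=4): starts [14, 36, 54, 90, 105, 145] → cuts [18, 40, 58, 94, 109, 149]
  TgoII (GAGT, off=2): starts [8, 43, 73, 78, 125, 141, 156] → cuts [10, 45, 75, 80, 127, 143, 158]

All cut coordinates (distinct, sorted): [10, 18, 40, 45, 58, 75, 80, 94, 109, 127, 143, 149, 158]

Fragment lengths:
  [0,10): 10 bp
  [10,18): 8 bp
  [18,40): 22 bp
  [40,45): 5 bp
  [45,58): 13 bp
  [58,75): 17 bp
  [75,80): 5 bp
  [80,94): 14 bp
  [94,109): 15 bp
  [109,127): 18 bp
  [127,143): 16 bp
  [143,149): 6 bp
  [149,158): 9 bp
  [158,165): 7 bp

[5,5,6,7,8,9,10,13,14,15,16,17,18,22]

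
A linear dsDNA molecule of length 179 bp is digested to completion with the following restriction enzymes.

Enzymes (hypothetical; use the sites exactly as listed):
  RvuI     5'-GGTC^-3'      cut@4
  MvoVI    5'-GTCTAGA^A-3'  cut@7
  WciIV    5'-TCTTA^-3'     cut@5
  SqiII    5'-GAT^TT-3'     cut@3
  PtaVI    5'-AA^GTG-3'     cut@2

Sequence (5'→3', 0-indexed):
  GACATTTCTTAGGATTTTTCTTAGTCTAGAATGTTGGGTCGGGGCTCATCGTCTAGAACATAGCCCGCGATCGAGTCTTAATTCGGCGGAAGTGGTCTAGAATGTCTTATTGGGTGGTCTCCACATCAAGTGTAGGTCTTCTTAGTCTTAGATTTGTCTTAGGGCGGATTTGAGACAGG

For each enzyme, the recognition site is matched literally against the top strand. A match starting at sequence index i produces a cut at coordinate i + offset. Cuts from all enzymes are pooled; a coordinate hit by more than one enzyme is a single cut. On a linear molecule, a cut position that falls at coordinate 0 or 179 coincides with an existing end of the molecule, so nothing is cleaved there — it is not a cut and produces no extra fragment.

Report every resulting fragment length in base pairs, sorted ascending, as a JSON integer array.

[3,4,4,6,6,6,7,8,8,8,8,9,10,10,10,10,11,11,17,23]

Site scan:
  RvuI GGTC/4: at [36, 93, 115, 134] ⇒ [40, 97, 119, 138]
  MvoVI GTCTAGAA/7: at [23, 50, 94] ⇒ [30, 57, 101]
  WciIV TCTTA/5: at [6, 18, 75, 104, 139, 145, 156] ⇒ [11, 23, 80, 109, 144, 150, 161]
  SqiII GATTT/3: at [12, 150, 166] ⇒ [15, 153, 169]
  PtaVI AAGTG/2: at [89, 127] ⇒ [91, 129]

All cut coordinates (distinct, sorted): [11, 15, 23, 30, 40, 57, 80, 91, 97, 101, 109, 119, 129, 138, 144, 150, 153, 161, 169]

Fragments:
  [0,11): 11 bp
  [11,15): 4 bp
  [15,23): 8 bp
  [23,30): 7 bp
  [30,40): 10 bp
  [40,57): 17 bp
  [57,80): 23 bp
  [80,91): 11 bp
  [91,97): 6 bp
  [97,101): 4 bp
  [101,109): 8 bp
  [109,119): 10 bp
  [119,129): 10 bp
  [129,138): 9 bp
  [138,144): 6 bp
  [144,150): 6 bp
  [150,153): 3 bp
  [153,161): 8 bp
  [161,169): 8 bp
  [169,179): 10 bp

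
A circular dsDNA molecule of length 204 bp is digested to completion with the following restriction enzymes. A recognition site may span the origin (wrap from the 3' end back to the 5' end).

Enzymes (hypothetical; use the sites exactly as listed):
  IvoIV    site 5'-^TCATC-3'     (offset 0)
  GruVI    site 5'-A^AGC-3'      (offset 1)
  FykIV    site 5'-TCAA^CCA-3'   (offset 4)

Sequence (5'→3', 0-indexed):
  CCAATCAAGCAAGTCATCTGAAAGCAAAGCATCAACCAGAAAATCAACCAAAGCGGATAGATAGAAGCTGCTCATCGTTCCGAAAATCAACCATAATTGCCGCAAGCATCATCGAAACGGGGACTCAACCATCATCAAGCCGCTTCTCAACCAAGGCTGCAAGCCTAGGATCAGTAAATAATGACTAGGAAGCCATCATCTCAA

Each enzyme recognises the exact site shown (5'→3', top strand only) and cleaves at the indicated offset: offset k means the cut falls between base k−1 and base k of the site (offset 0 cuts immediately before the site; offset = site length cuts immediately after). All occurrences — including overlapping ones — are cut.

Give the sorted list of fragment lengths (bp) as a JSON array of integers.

Scan for sites:
  IvoIV (TCATC, off=0): starts [13, 71, 108, 131, 195] → cuts [13, 71, 108, 131, 195]
  GruVI (AAGC, off=1): starts [6, 21, 26, 50, 64, 103, 136, 160, 189] → cuts [7, 22, 27, 51, 65, 104, 137, 161, 190]
  FykIV (TCAACCA, off=4): starts [31, 43, 86, 124, 146, 200] → cuts [0, 35, 47, 90, 128, 150]

All cut coordinates (distinct, sorted): [0, 7, 13, 22, 27, 35, 47, 51, 65, 71, 90, 104, 108, 128, 131, 137, 150, 161, 190, 195]

Fragments:
  0→7: 7 bp
  7→13: 6 bp
  13→22: 9 bp
  22→27: 5 bp
  27→35: 8 bp
  35→47: 12 bp
  47→51: 4 bp
  51→65: 14 bp
  65→71: 6 bp
  71→90: 19 bp
  90→104: 14 bp
  104→108: 4 bp
  108→128: 20 bp
  128→131: 3 bp
  131→137: 6 bp
  137→150: 13 bp
  150→161: 11 bp
  161→190: 29 bp
  190→195: 5 bp
  195→0 (wrap): 204-195+0 = 9 bp

[3,4,4,5,5,6,6,6,7,8,9,9,11,12,13,14,14,19,20,29]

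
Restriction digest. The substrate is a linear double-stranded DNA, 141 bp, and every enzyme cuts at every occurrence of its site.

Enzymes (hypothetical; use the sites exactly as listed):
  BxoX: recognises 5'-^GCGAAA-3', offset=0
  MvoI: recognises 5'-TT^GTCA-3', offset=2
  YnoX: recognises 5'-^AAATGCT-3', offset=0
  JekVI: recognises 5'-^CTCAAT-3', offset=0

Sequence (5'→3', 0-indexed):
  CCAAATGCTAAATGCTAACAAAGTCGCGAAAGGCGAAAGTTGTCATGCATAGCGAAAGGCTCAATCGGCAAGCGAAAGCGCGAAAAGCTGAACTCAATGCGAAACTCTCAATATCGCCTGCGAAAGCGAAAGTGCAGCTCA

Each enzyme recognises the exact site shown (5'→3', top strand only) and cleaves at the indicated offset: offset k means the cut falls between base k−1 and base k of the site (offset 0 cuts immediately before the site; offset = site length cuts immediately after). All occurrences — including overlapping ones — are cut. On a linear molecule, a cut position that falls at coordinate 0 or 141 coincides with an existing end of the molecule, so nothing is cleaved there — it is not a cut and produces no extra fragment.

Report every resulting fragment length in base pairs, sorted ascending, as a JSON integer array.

[2,6,6,7,7,8,8,8,9,10,12,13,13,16,16]

Per-enzyme occurrences:
  BxoX GCGAAA/0: at [25, 32, 51, 71, 79, 98, 119, 125] ⇒ [25, 32, 51, 71, 79, 98, 119, 125]
  MvoI TTGTCA/2: at [39] ⇒ [41]
  YnoX AAATGCT/0: at [2, 9] ⇒ [2, 9]
  JekVI CTCAAT/0: at [59, 92, 106] ⇒ [59, 92, 106]

Pooled cuts: [2, 9, 25, 32, 41, 51, 59, 71, 79, 92, 98, 106, 119, 125]

Fragment lengths:
  [0,2): 2 bp
  [2,9): 7 bp
  [9,25): 16 bp
  [25,32): 7 bp
  [32,41): 9 bp
  [41,51): 10 bp
  [51,59): 8 bp
  [59,71): 12 bp
  [71,79): 8 bp
  [79,92): 13 bp
  [92,98): 6 bp
  [98,106): 8 bp
  [106,119): 13 bp
  [119,125): 6 bp
  [125,141): 16 bp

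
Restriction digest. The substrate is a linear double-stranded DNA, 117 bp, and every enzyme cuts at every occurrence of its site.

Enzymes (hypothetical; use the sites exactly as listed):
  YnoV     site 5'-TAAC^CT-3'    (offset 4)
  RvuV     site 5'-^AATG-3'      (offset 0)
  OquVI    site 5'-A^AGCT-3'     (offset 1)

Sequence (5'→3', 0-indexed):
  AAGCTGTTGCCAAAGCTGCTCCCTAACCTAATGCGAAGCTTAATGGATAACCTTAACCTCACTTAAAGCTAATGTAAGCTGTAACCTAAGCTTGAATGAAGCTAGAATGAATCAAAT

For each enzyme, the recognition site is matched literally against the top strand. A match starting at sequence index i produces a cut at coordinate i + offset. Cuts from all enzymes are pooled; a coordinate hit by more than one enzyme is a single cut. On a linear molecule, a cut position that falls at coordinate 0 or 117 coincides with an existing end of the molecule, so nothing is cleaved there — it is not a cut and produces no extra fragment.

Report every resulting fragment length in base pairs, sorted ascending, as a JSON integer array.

[1,2,3,4,5,5,6,6,6,6,7,9,9,10,12,12,14]

Per-enzyme occurrences:
  YnoV (TAACCT, off=4): starts [23, 47, 53, 81] → cuts [27, 51, 57, 85]
  RvuV (AATG, off=0): starts [29, 41, 70, 94, 105] → cuts [29, 41, 70, 94, 105]
  OquVI (AAGCT, off=1): starts [0, 12, 35, 65, 75, 87, 98] → cuts [1, 13, 36, 66, 76, 88, 99]

All cut coordinates (distinct, sorted): [1, 13, 27, 29, 36, 41, 51, 57, 66, 70, 76, 85, 88, 94, 99, 105]

Fragment lengths:
  [0,1): 1 bp
  [1,13): 12 bp
  [13,27): 14 bp
  [27,29): 2 bp
  [29,36): 7 bp
  [36,41): 5 bp
  [41,51): 10 bp
  [51,57): 6 bp
  [57,66): 9 bp
  [66,70): 4 bp
  [70,76): 6 bp
  [76,85): 9 bp
  [85,88): 3 bp
  [88,94): 6 bp
  [94,99): 5 bp
  [99,105): 6 bp
  [105,117): 12 bp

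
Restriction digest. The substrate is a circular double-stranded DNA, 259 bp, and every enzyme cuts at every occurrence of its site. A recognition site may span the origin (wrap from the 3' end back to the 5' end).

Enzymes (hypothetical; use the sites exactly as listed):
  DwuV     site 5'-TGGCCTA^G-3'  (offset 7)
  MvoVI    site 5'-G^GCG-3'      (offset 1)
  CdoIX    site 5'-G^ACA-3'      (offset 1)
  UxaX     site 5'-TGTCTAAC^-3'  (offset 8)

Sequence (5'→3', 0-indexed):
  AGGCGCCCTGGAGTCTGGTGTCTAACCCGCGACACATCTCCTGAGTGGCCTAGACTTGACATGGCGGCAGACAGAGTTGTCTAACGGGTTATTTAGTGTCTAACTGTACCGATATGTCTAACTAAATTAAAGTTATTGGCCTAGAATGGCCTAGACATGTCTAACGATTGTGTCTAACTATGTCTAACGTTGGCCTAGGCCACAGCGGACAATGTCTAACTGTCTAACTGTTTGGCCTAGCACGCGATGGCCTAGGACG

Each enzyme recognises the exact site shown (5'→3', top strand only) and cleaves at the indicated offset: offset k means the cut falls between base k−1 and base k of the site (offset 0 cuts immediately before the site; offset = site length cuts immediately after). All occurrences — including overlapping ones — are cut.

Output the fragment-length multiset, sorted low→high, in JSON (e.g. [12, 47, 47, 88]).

[1,5,5,6,7,7,8,9,10,10,11,11,11,12,13,15,15,18,19,21,21,24]

Scan for sites:
  DwuV (TGGCCTAG, off=7): starts [45, 136, 146, 190, 232, 247] → cuts [52, 143, 153, 197, 239, 254]
  MvoVI (GGCG, off=1): starts [1, 62] → cuts [2, 63]
  CdoIX (GACA, off=1): starts [30, 57, 69, 153, 207] → cuts [31, 58, 70, 154, 208]
  UxaX (TGTCTAAC, off=8): starts [18, 77, 96, 114, 157, 170, 180, 212, 220] → cuts [26, 85, 104, 122, 165, 178, 188, 220, 228]

All cut coordinates (distinct, sorted): [2, 26, 31, 52, 58, 63, 70, 85, 104, 122, 143, 153, 154, 165, 178, 188, 197, 208, 220, 228, 239, 254]

Fragments:
  2→26: 24 bp
  26→31: 5 bp
  31→52: 21 bp
  52→58: 6 bp
  58→63: 5 bp
  63→70: 7 bp
  70→85: 15 bp
  85→104: 19 bp
  104→122: 18 bp
  122→143: 21 bp
  143→153: 10 bp
  153→154: 1 bp
  154→165: 11 bp
  165→178: 13 bp
  178→188: 10 bp
  188→197: 9 bp
  197→208: 11 bp
  208→220: 12 bp
  220→228: 8 bp
  228→239: 11 bp
  239→254: 15 bp
  254→2 (wrap): 259-254+2 = 7 bp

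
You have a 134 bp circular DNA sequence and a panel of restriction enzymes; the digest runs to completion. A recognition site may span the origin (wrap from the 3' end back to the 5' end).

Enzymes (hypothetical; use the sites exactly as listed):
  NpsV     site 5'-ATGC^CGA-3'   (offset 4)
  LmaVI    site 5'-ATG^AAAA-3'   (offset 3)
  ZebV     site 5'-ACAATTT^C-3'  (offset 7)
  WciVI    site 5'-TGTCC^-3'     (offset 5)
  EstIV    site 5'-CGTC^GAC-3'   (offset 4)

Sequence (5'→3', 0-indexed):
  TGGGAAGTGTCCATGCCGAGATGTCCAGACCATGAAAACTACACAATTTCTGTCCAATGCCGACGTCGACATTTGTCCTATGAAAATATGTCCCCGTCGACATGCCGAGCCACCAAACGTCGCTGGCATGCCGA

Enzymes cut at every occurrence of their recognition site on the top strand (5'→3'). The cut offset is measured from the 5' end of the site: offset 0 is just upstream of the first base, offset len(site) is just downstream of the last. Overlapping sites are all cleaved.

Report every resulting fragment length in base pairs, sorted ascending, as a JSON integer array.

Site scan:
  NpsV ATGCCGA/4: at [12, 56, 101, 127] ⇒ [16, 60, 105, 131]
  LmaVI ATGAAAA/3: at [31, 79] ⇒ [34, 82]
  ZebV ACAATTTC/7: at [42] ⇒ [49]
  WciVI TGTCC/5: at [7, 21, 50, 73, 88] ⇒ [12, 26, 55, 78, 93]
  EstIV CGTCGAC/4: at [63, 94] ⇒ [67, 98]

Pooled cuts: [12, 16, 26, 34, 49, 55, 60, 67, 78, 82, 93, 98, 105, 131]

Fragment lengths:
  12→16: 4 bp
  16→26: 10 bp
  26→34: 8 bp
  34→49: 15 bp
  49→55: 6 bp
  55→60: 5 bp
  60→67: 7 bp
  67→78: 11 bp
  78→82: 4 bp
  82→93: 11 bp
  93→98: 5 bp
  98→105: 7 bp
  105→131: 26 bp
  131→12 (wrap): 134-131+12 = 15 bp

[4,4,5,5,6,7,7,8,10,11,11,15,15,26]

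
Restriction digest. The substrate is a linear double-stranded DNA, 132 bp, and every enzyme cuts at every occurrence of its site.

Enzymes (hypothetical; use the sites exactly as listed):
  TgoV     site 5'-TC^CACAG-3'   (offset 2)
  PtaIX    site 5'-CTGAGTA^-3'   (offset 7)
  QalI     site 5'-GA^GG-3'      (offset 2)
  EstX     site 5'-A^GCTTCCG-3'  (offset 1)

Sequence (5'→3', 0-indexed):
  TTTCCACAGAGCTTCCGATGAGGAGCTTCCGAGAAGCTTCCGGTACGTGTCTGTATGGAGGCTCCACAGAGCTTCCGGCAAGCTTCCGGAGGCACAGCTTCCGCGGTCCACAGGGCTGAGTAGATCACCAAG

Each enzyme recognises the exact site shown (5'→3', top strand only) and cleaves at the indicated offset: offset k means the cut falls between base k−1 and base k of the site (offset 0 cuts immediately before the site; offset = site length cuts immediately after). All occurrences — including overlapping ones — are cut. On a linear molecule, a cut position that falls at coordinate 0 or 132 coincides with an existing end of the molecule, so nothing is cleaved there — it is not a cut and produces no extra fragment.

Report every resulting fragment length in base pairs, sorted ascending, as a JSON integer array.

Per-enzyme occurrences:
  TgoV TCCACAG/2: at [2, 62, 106] ⇒ [4, 64, 108]
  PtaIX CTGAGTA/7: at [115] ⇒ [122]
  QalI GAGG/2: at [19, 57, 88] ⇒ [21, 59, 90]
  EstX AGCTTCCG/1: at [9, 23, 34, 69, 80, 95] ⇒ [10, 24, 35, 70, 81, 96]

All cut coordinates (distinct, sorted): [4, 10, 21, 24, 35, 59, 64, 70, 81, 90, 96, 108, 122]

Fragments:
  [0,4): 4 bp
  [4,10): 6 bp
  [10,21): 11 bp
  [21,24): 3 bp
  [24,35): 11 bp
  [35,59): 24 bp
  [59,64): 5 bp
  [64,70): 6 bp
  [70,81): 11 bp
  [81,90): 9 bp
  [90,96): 6 bp
  [96,108): 12 bp
  [108,122): 14 bp
  [122,132): 10 bp

[3,4,5,6,6,6,9,10,11,11,11,12,14,24]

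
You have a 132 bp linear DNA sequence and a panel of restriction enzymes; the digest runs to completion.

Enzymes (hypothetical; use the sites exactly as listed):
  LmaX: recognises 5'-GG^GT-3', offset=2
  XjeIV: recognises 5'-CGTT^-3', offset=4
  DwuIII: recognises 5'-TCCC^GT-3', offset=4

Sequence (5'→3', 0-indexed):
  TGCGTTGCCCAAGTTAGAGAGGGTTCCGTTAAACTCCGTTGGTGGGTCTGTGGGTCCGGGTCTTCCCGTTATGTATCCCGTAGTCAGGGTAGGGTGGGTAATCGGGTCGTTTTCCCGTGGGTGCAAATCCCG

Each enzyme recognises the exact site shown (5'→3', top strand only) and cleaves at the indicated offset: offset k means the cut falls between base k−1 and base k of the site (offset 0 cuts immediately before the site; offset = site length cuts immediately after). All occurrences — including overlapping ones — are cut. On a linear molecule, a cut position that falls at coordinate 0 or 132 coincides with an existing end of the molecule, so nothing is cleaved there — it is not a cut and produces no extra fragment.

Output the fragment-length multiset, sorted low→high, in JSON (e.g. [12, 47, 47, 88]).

[3,4,4,5,5,5,6,6,6,8,8,8,8,9,9,10,12,16]

Scan for sites:
  LmaX (GGGT, off=2): starts [20, 43, 51, 57, 86, 91, 95, 103, 118] → cuts [22, 45, 53, 59, 88, 93, 97, 105, 120]
  XjeIV (CGTT, off=4): starts [2, 26, 36, 66, 107] → cuts [6, 30, 40, 70, 111]
  DwuIII (TCCCGT, off=4): starts [63, 75, 112] → cuts [67, 79, 116]

Pooled cuts: [6, 22, 30, 40, 45, 53, 59, 67, 70, 79, 88, 93, 97, 105, 111, 116, 120]

Fragments:
  [0,6): 6 bp
  [6,22): 16 bp
  [22,30): 8 bp
  [30,40): 10 bp
  [40,45): 5 bp
  [45,53): 8 bp
  [53,59): 6 bp
  [59,67): 8 bp
  [67,70): 3 bp
  [70,79): 9 bp
  [79,88): 9 bp
  [88,93): 5 bp
  [93,97): 4 bp
  [97,105): 8 bp
  [105,111): 6 bp
  [111,116): 5 bp
  [116,120): 4 bp
  [120,132): 12 bp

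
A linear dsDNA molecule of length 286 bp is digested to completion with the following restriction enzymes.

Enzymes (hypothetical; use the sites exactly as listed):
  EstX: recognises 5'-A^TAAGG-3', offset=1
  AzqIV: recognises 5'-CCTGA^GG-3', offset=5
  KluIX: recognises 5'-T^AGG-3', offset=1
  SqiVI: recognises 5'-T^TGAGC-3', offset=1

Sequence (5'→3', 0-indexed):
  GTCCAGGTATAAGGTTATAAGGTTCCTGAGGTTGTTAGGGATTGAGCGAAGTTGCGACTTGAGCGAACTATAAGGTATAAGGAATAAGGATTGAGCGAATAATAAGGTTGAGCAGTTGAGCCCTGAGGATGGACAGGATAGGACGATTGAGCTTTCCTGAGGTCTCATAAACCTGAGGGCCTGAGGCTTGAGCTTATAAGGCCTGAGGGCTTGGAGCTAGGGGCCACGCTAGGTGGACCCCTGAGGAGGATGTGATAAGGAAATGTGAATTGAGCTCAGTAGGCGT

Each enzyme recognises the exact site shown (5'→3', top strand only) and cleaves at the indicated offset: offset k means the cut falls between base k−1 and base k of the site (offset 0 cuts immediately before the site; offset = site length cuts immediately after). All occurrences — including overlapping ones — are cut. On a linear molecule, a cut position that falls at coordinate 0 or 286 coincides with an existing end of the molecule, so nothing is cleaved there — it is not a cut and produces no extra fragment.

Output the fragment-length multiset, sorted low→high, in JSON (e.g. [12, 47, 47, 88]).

Per-enzyme occurrences:
  EstX (ATAAGG, off=1): starts [8, 16, 69, 76, 83, 101, 195, 254] → cuts [9, 17, 70, 77, 84, 102, 196, 255]
  AzqIV (CCTGAGG, off=5): starts [24, 121, 155, 171, 179, 201, 239] → cuts [29, 126, 160, 176, 184, 206, 244]
  KluIX (TAGG, off=1): starts [35, 138, 217, 229, 279] → cuts [36, 139, 218, 230, 280]
  SqiVI (TTGAGC, off=1): starts [41, 58, 90, 107, 115, 146, 187, 269] → cuts [42, 59, 91, 108, 116, 147, 188, 270]

All cut coordinates (distinct, sorted): [9, 17, 29, 36, 42, 59, 70, 77, 84, 91, 102, 108, 116, 126, 139, 147, 160, 176, 184, 188, 196, 206, 218, 230, 244, 255, 270, 280]

Fragment lengths:
  [0,9): 9 bp
  [9,17): 8 bp
  [17,29): 12 bp
  [29,36): 7 bp
  [36,42): 6 bp
  [42,59): 17 bp
  [59,70): 11 bp
  [70,77): 7 bp
  [77,84): 7 bp
  [84,91): 7 bp
  [91,102): 11 bp
  [102,108): 6 bp
  [108,116): 8 bp
  [116,126): 10 bp
  [126,139): 13 bp
  [139,147): 8 bp
  [147,160): 13 bp
  [160,176): 16 bp
  [176,184): 8 bp
  [184,188): 4 bp
  [188,196): 8 bp
  [196,206): 10 bp
  [206,218): 12 bp
  [218,230): 12 bp
  [230,244): 14 bp
  [244,255): 11 bp
  [255,270): 15 bp
  [270,280): 10 bp
  [280,286): 6 bp

[4,6,6,6,7,7,7,7,8,8,8,8,8,9,10,10,10,11,11,11,12,12,12,13,13,14,15,16,17]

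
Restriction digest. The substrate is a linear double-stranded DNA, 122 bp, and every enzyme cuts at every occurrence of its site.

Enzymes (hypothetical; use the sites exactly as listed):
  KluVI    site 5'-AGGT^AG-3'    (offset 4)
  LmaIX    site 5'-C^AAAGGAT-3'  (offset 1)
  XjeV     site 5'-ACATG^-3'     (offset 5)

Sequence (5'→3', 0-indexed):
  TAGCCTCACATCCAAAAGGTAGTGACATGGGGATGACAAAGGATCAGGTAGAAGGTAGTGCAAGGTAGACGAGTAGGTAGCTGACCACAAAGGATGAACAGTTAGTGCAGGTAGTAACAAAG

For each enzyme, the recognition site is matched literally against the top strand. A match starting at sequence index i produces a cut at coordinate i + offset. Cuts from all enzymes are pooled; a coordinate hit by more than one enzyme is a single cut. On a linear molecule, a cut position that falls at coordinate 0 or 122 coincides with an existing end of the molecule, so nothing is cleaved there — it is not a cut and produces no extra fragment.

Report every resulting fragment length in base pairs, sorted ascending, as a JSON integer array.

Scan for sites:
  KluVI AGGTAG/4: at [16, 45, 52, 62, 74, 108] ⇒ [20, 49, 56, 66, 78, 112]
  LmaIX CAAAGGAT/1: at [36, 87] ⇒ [37, 88]
  XjeV ACATG/5: at [24] ⇒ [29]

Pooled cuts: [20, 29, 37, 49, 56, 66, 78, 88, 112]

Fragments:
  [0,20): 20 bp
  [20,29): 9 bp
  [29,37): 8 bp
  [37,49): 12 bp
  [49,56): 7 bp
  [56,66): 10 bp
  [66,78): 12 bp
  [78,88): 10 bp
  [88,112): 24 bp
  [112,122): 10 bp

[7,8,9,10,10,10,12,12,20,24]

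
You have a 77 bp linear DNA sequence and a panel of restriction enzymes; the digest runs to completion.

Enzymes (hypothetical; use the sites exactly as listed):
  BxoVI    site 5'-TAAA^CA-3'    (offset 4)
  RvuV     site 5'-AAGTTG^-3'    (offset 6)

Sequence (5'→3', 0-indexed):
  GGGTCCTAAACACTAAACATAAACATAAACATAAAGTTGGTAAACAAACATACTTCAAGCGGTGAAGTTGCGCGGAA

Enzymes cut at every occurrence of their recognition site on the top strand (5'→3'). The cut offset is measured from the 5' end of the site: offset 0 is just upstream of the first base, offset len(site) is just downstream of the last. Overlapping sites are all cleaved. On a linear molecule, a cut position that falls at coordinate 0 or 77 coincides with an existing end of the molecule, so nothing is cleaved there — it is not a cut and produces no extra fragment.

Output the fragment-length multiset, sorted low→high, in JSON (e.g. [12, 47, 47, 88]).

Scan for sites:
  BxoVI (TAAACA, off=4): starts [6, 13, 19, 25, 40] → cuts [10, 17, 23, 29, 44]
  RvuV (AAGTTG, off=6): starts [33, 64] → cuts [39, 70]

Pooled cuts: [10, 17, 23, 29, 39, 44, 70]

Fragment lengths:
  [0,10): 10 bp
  [10,17): 7 bp
  [17,23): 6 bp
  [23,29): 6 bp
  [29,39): 10 bp
  [39,44): 5 bp
  [44,70): 26 bp
  [70,77): 7 bp

[5,6,6,7,7,10,10,26]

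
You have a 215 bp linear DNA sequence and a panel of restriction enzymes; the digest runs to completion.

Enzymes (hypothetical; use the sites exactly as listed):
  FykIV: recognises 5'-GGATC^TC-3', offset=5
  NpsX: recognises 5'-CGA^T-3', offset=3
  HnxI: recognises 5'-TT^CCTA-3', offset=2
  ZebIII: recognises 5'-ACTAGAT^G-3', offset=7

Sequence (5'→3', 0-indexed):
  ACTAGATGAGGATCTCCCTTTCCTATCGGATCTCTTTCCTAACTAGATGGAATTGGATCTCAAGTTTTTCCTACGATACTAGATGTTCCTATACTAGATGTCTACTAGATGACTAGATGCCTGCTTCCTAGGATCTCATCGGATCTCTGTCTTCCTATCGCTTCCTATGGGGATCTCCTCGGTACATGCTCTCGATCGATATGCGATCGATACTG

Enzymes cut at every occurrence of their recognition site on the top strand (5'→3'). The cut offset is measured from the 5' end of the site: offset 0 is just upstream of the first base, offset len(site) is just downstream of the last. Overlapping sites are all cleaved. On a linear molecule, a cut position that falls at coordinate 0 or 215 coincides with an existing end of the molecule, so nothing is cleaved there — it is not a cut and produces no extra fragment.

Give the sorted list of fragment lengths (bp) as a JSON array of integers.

[3,4,4,5,5,7,7,7,7,7,8,8,8,8,9,10,10,10,11,11,11,11,12,12,20]

Scan for sites:
  FykIV GGATCTC/5: at [9, 27, 54, 130, 140, 170] ⇒ [14, 32, 59, 135, 145, 175]
  NpsX CGAT/3: at [73, 192, 196, 203, 207] ⇒ [76, 195, 199, 206, 210]
  HnxI TTCCTA/2: at [19, 35, 67, 85, 124, 151, 161] ⇒ [21, 37, 69, 87, 126, 153, 163]
  ZebIII ACTAGATG/7: at [0, 41, 77, 92, 103, 111] ⇒ [7, 48, 84, 99, 110, 118]

All cut coordinates (distinct, sorted): [7, 14, 21, 32, 37, 48, 59, 69, 76, 84, 87, 99, 110, 118, 126, 135, 145, 153, 163, 175, 195, 199, 206, 210]

Fragments:
  [0,7): 7 bp
  [7,14): 7 bp
  [14,21): 7 bp
  [21,32): 11 bp
  [32,37): 5 bp
  [37,48): 11 bp
  [48,59): 11 bp
  [59,69): 10 bp
  [69,76): 7 bp
  [76,84): 8 bp
  [84,87): 3 bp
  [87,99): 12 bp
  [99,110): 11 bp
  [110,118): 8 bp
  [118,126): 8 bp
  [126,135): 9 bp
  [135,145): 10 bp
  [145,153): 8 bp
  [153,163): 10 bp
  [163,175): 12 bp
  [175,195): 20 bp
  [195,199): 4 bp
  [199,206): 7 bp
  [206,210): 4 bp
  [210,215): 5 bp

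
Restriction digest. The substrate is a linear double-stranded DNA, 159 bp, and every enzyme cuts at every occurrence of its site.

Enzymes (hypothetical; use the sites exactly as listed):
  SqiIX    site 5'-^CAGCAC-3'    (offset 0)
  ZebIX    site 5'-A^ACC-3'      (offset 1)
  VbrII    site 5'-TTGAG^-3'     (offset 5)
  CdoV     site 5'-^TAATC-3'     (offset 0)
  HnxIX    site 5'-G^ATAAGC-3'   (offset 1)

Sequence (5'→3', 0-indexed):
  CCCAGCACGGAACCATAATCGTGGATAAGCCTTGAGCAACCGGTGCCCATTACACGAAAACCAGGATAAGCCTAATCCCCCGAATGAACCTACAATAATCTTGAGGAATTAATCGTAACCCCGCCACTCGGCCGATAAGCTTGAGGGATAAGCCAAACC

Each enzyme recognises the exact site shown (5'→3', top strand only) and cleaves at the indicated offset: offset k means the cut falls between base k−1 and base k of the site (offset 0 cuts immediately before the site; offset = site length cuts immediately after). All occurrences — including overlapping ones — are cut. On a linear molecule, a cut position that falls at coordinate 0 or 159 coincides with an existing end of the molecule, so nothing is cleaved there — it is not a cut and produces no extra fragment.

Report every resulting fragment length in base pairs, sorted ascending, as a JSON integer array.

Per-enzyme occurrences:
  SqiIX CAGCAC/0: at [2] ⇒ [2]
  ZebIX AACC/1: at [10, 37, 58, 86, 116, 155] ⇒ [11, 38, 59, 87, 117, 156]
  VbrII TTGAG/5: at [31, 100, 140] ⇒ [36, 105, 145]
  CdoV TAATC/0: at [15, 72, 95, 109] ⇒ [15, 72, 95, 109]
  HnxIX GATAAGC/1: at [23, 64, 133, 146] ⇒ [24, 65, 134, 147]

Pooled cuts: [2, 11, 15, 24, 36, 38, 59, 65, 72, 87, 95, 105, 109, 117, 134, 145, 147, 156]

Fragments:
  [0,2): 2 bp
  [2,11): 9 bp
  [11,15): 4 bp
  [15,24): 9 bp
  [24,36): 12 bp
  [36,38): 2 bp
  [38,59): 21 bp
  [59,65): 6 bp
  [65,72): 7 bp
  [72,87): 15 bp
  [87,95): 8 bp
  [95,105): 10 bp
  [105,109): 4 bp
  [109,117): 8 bp
  [117,134): 17 bp
  [134,145): 11 bp
  [145,147): 2 bp
  [147,156): 9 bp
  [156,159): 3 bp

[2,2,2,3,4,4,6,7,8,8,9,9,9,10,11,12,15,17,21]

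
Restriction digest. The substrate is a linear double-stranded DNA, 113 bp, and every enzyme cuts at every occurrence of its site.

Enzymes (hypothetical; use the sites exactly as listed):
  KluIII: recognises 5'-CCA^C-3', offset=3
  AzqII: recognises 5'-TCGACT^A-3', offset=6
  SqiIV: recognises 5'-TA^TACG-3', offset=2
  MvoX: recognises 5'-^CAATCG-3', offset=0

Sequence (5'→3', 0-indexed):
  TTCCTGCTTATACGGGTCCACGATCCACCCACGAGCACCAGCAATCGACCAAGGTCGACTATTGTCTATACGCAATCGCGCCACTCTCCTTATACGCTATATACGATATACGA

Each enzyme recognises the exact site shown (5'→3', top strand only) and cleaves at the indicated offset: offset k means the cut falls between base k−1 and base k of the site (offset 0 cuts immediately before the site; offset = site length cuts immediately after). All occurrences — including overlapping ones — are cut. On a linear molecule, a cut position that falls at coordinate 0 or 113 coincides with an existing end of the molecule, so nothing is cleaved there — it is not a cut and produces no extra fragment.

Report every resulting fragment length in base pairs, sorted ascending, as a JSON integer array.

[4,4,5,7,7,8,9,9,10,10,10,11,19]

Site scan:
  KluIII CCAC/3: at [17, 24, 28, 80] ⇒ [20, 27, 31, 83]
  AzqII TCGACTA/6: at [54] ⇒ [60]
  SqiIV TATACG/2: at [8, 66, 90, 99, 106] ⇒ [10, 68, 92, 101, 108]
  MvoX CAATCG/0: at [41, 72] ⇒ [41, 72]

All cut coordinates (distinct, sorted): [10, 20, 27, 31, 41, 60, 68, 72, 83, 92, 101, 108]

Fragment lengths:
  [0,10): 10 bp
  [10,20): 10 bp
  [20,27): 7 bp
  [27,31): 4 bp
  [31,41): 10 bp
  [41,60): 19 bp
  [60,68): 8 bp
  [68,72): 4 bp
  [72,83): 11 bp
  [83,92): 9 bp
  [92,101): 9 bp
  [101,108): 7 bp
  [108,113): 5 bp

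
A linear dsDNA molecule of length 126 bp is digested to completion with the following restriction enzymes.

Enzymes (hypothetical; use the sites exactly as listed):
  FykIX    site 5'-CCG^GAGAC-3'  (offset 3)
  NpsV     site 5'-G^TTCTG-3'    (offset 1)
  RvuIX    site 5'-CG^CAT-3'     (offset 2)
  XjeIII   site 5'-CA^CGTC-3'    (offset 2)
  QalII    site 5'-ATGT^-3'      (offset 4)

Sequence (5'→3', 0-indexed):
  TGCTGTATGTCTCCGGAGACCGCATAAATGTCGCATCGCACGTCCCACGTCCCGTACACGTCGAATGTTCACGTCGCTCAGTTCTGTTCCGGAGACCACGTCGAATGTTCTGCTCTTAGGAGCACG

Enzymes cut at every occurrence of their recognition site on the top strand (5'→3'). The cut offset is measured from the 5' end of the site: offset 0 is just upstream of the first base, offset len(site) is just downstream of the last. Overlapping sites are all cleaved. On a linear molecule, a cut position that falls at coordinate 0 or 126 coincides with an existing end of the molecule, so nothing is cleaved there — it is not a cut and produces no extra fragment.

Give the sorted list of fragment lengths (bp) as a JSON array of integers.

Site scan:
  FykIX (CCGGAGAC, off=3): starts [12, 88] → cuts [15, 91]
  NpsV (GTTCTG, off=1): starts [80, 106] → cuts [81, 107]
  RvuIX (CGCAT, off=2): starts [20, 31] → cuts [22, 33]
  XjeIII (CACGTC, off=2): starts [38, 45, 56, 69, 96] → cuts [40, 47, 58, 71, 98]
  QalII (ATGT, off=4): starts [6, 27, 64, 104] → cuts [10, 31, 68, 108]

Pooled cuts: [10, 15, 22, 31, 33, 40, 47, 58, 68, 71, 81, 91, 98, 107, 108]

Fragments:
  [0,10): 10 bp
  [10,15): 5 bp
  [15,22): 7 bp
  [22,31): 9 bp
  [31,33): 2 bp
  [33,40): 7 bp
  [40,47): 7 bp
  [47,58): 11 bp
  [58,68): 10 bp
  [68,71): 3 bp
  [71,81): 10 bp
  [81,91): 10 bp
  [91,98): 7 bp
  [98,107): 9 bp
  [107,108): 1 bp
  [108,126): 18 bp

[1,2,3,5,7,7,7,7,9,9,10,10,10,10,11,18]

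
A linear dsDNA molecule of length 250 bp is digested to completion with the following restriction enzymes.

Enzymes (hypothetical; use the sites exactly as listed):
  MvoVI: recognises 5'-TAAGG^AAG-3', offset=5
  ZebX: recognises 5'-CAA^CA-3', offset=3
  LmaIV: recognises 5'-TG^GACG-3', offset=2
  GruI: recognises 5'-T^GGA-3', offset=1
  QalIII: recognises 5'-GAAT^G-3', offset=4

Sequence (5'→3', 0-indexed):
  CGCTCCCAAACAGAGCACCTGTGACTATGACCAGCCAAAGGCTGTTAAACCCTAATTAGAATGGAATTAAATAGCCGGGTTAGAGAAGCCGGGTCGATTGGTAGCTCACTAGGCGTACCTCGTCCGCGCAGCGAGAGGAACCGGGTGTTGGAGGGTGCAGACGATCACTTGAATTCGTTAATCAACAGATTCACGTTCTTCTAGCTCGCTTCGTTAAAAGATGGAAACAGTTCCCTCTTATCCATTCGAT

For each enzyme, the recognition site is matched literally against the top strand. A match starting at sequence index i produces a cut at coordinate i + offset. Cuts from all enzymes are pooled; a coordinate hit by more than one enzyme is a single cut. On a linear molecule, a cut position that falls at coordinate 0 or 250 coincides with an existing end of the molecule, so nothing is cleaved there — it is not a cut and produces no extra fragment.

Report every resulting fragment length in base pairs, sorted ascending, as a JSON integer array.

[28,36,37,62,87]

Per-enzyme occurrences:
  MvoVI (TAAGGAAG, off=5): no sites
  ZebX CAACA/3: at [182] ⇒ [185]
  LmaIV (TGGACG, off=2): no sites
  GruI TGGA/1: at [61, 148, 221] ⇒ [62, 149, 222]
  QalIII GAATG/4: at [58] ⇒ [62]

Pooled cuts: [62, 149, 185, 222]

Fragments:
  [0,62): 62 bp
  [62,149): 87 bp
  [149,185): 36 bp
  [185,222): 37 bp
  [222,250): 28 bp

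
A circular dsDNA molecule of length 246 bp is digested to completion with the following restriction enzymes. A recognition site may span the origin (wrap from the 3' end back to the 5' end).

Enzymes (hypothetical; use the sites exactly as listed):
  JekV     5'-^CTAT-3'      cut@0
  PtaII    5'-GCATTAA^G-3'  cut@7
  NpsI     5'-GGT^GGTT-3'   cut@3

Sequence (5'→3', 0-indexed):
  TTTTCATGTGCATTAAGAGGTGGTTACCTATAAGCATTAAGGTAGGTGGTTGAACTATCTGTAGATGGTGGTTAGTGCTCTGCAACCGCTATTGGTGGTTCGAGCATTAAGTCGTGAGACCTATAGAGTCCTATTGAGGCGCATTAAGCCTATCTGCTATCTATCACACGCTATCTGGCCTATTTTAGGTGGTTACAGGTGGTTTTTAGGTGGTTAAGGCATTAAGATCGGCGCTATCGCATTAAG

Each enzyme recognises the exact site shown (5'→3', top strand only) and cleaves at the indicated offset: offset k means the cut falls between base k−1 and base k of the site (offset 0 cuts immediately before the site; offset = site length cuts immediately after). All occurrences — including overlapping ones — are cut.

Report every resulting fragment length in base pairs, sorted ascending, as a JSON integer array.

[2,4,5,6,7,7,7,8,8,9,10,10,10,10,11,11,12,13,14,14,15,17,17,19]

Site scan:
  JekV CTAT/0: at [27, 54, 88, 120, 130, 149, 156, 160, 170, 179, 233] ⇒ [27, 54, 88, 120, 130, 149, 156, 160, 170, 179, 233]
  PtaII GCATTAAG/7: at [9, 33, 103, 140, 218, 238] ⇒ [16, 40, 110, 147, 225, 245]
  NpsI GGTGGTT/3: at [18, 44, 66, 93, 187, 197, 208] ⇒ [21, 47, 69, 96, 190, 200, 211]

Pooled cuts: [16, 21, 27, 40, 47, 54, 69, 88, 96, 110, 120, 130, 147, 149, 156, 160, 170, 179, 190, 200, 211, 225, 233, 245]

Fragments:
  16→21: 5 bp
  21→27: 6 bp
  27→40: 13 bp
  40→47: 7 bp
  47→54: 7 bp
  54→69: 15 bp
  69→88: 19 bp
  88→96: 8 bp
  96→110: 14 bp
  110→120: 10 bp
  120→130: 10 bp
  130→147: 17 bp
  147→149: 2 bp
  149→156: 7 bp
  156→160: 4 bp
  160→170: 10 bp
  170→179: 9 bp
  179→190: 11 bp
  190→200: 10 bp
  200→211: 11 bp
  211→225: 14 bp
  225→233: 8 bp
  233→245: 12 bp
  245→16 (wrap): 246-245+16 = 17 bp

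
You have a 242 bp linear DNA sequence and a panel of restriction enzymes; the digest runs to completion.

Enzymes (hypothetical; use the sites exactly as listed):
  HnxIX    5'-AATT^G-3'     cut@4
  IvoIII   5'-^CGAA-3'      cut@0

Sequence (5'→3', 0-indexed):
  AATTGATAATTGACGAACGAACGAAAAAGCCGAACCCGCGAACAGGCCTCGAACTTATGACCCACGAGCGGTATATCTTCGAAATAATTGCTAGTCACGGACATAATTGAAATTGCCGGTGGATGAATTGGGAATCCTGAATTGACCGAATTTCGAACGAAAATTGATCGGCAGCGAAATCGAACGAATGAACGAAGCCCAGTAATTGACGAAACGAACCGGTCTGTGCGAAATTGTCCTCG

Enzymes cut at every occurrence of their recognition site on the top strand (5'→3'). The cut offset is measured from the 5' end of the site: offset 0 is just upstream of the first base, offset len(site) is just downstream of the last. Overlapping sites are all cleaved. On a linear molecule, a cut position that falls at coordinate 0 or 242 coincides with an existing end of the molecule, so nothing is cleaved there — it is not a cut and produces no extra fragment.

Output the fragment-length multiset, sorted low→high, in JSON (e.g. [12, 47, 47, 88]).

[2,2,3,4,4,4,4,4,5,6,6,7,7,7,7,8,8,8,9,9,10,11,14,14,15,15,19,30]

Site scan:
  HnxIX AATTG/4: at [0, 7, 85, 104, 110, 125, 139, 161, 203, 231] ⇒ [4, 11, 89, 108, 114, 129, 143, 165, 207, 235]
  IvoIII CGAA/0: at [13, 17, 21, 30, 38, 49, 79, 146, 153, 157, 174, 180, 184, 192, 209, 214, 228] ⇒ [13, 17, 21, 30, 38, 49, 79, 146, 153, 157, 174, 180, 184, 192, 209, 214, 228]

Pooled cuts: [4, 11, 13, 17, 21, 30, 38, 49, 79, 89, 108, 114, 129, 143, 146, 153, 157, 165, 174, 180, 184, 192, 207, 209, 214, 228, 235]

Fragment lengths:
  [0,4): 4 bp
  [4,11): 7 bp
  [11,13): 2 bp
  [13,17): 4 bp
  [17,21): 4 bp
  [21,30): 9 bp
  [30,38): 8 bp
  [38,49): 11 bp
  [49,79): 30 bp
  [79,89): 10 bp
  [89,108): 19 bp
  [108,114): 6 bp
  [114,129): 15 bp
  [129,143): 14 bp
  [143,146): 3 bp
  [146,153): 7 bp
  [153,157): 4 bp
  [157,165): 8 bp
  [165,174): 9 bp
  [174,180): 6 bp
  [180,184): 4 bp
  [184,192): 8 bp
  [192,207): 15 bp
  [207,209): 2 bp
  [209,214): 5 bp
  [214,228): 14 bp
  [228,235): 7 bp
  [235,242): 7 bp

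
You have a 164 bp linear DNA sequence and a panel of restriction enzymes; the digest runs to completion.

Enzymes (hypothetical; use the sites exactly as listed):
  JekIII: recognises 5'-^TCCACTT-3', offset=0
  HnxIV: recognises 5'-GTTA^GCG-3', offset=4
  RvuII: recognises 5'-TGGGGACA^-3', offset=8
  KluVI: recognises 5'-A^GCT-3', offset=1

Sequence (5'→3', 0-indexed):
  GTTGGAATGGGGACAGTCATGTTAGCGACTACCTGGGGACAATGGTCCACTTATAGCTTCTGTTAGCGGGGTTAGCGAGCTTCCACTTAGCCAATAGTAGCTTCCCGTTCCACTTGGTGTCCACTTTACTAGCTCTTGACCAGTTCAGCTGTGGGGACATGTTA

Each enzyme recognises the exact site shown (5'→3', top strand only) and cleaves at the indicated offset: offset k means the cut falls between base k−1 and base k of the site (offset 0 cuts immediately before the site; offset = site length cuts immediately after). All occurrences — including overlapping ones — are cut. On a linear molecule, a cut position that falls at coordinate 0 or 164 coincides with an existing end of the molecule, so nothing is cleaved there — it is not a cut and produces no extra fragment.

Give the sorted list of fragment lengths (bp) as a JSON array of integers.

[3,4,4,5,9,9,9,10,10,11,12,12,15,16,17,18]

Scan for sites:
  JekIII TCCACTT/0: at [45, 81, 108, 119] ⇒ [45, 81, 108, 119]
  HnxIV GTTAGCG/4: at [20, 61, 70] ⇒ [24, 65, 74]
  RvuII TGGGGACA/8: at [7, 33, 151] ⇒ [15, 41, 159]
  KluVI AGCT/1: at [54, 77, 98, 130, 146] ⇒ [55, 78, 99, 131, 147]

Pooled cuts: [15, 24, 41, 45, 55, 65, 74, 78, 81, 99, 108, 119, 131, 147, 159]

Fragment lengths:
  [0,15): 15 bp
  [15,24): 9 bp
  [24,41): 17 bp
  [41,45): 4 bp
  [45,55): 10 bp
  [55,65): 10 bp
  [65,74): 9 bp
  [74,78): 4 bp
  [78,81): 3 bp
  [81,99): 18 bp
  [99,108): 9 bp
  [108,119): 11 bp
  [119,131): 12 bp
  [131,147): 16 bp
  [147,159): 12 bp
  [159,164): 5 bp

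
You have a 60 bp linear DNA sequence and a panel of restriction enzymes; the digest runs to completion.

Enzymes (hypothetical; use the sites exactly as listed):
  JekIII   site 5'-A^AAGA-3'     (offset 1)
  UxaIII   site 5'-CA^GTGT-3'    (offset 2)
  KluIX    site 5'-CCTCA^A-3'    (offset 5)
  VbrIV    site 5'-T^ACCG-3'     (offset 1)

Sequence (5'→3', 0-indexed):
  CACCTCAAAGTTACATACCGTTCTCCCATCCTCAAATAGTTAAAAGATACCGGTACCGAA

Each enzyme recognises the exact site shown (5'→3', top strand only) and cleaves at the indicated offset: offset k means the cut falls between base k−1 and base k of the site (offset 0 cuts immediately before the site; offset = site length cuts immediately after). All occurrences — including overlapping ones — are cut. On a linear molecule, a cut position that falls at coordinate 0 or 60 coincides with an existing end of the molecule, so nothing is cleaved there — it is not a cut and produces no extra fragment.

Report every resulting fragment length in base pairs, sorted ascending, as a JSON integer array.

[5,6,6,7,9,9,18]

Site scan:
  JekIII AAAGA/1: at [42] ⇒ [43]
  UxaIII (CAGTGT, off=2): no sites
  KluIX CCTCAA/5: at [2, 29] ⇒ [7, 34]
  VbrIV TACCG/1: at [15, 47, 53] ⇒ [16, 48, 54]

Pooled cuts: [7, 16, 34, 43, 48, 54]

Fragments:
  [0,7): 7 bp
  [7,16): 9 bp
  [16,34): 18 bp
  [34,43): 9 bp
  [43,48): 5 bp
  [48,54): 6 bp
  [54,60): 6 bp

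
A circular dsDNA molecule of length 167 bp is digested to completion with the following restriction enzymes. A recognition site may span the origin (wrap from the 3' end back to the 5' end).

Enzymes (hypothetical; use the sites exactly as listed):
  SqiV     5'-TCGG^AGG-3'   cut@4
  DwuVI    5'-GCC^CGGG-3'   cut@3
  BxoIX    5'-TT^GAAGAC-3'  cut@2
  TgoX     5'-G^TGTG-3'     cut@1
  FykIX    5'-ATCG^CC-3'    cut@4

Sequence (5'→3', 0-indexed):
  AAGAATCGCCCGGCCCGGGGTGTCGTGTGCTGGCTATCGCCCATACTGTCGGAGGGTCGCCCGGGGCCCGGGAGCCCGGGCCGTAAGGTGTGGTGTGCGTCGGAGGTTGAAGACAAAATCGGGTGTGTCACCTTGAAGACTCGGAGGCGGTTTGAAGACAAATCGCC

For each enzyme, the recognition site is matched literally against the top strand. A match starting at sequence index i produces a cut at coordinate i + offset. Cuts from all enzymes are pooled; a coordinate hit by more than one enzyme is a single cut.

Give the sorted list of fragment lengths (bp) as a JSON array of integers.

[5,5,7,7,8,9,9,10,10,10,10,11,12,12,13,14,15]

Site scan:
  SqiV TCGGAGG/4: at [48, 99, 140] ⇒ [52, 103, 144]
  DwuVI GCCCGGG/3: at [12, 58, 65, 73] ⇒ [15, 61, 68, 76]
  BxoIX TTGAAGAC/2: at [106, 132, 151] ⇒ [108, 134, 153]
  TgoX GTGTG/1: at [24, 87, 92, 122] ⇒ [25, 88, 93, 123]
  FykIX ATCGCC/4: at [4, 35, 161] ⇒ [8, 39, 165]

All cut coordinates (distinct, sorted): [8, 15, 25, 39, 52, 61, 68, 76, 88, 93, 103, 108, 123, 134, 144, 153, 165]

Fragments:
  8→15: 7 bp
  15→25: 10 bp
  25→39: 14 bp
  39→52: 13 bp
  52→61: 9 bp
  61→68: 7 bp
  68→76: 8 bp
  76→88: 12 bp
  88→93: 5 bp
  93→103: 10 bp
  103→108: 5 bp
  108→123: 15 bp
  123→134: 11 bp
  134→144: 10 bp
  144→153: 9 bp
  153→165: 12 bp
  165→8 (wrap): 167-165+8 = 10 bp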